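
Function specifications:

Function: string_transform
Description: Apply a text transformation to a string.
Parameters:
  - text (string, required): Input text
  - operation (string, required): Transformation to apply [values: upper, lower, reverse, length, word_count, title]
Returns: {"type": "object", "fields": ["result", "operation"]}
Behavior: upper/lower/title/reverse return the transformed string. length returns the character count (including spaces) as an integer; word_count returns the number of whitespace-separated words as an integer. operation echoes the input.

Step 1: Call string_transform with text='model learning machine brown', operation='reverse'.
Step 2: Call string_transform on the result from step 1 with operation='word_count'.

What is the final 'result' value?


Step 1: string_transform(text='model learning machine brown', operation='reverse')
  -> result = 'nworb enihcam gninrael ledom'
Step 2: string_transform(text='nworb enihcam gninrael ledom', operation='word_count')
  words: nworb, enihcam, gninrael, ledom -> 4
  -> result = 4
4


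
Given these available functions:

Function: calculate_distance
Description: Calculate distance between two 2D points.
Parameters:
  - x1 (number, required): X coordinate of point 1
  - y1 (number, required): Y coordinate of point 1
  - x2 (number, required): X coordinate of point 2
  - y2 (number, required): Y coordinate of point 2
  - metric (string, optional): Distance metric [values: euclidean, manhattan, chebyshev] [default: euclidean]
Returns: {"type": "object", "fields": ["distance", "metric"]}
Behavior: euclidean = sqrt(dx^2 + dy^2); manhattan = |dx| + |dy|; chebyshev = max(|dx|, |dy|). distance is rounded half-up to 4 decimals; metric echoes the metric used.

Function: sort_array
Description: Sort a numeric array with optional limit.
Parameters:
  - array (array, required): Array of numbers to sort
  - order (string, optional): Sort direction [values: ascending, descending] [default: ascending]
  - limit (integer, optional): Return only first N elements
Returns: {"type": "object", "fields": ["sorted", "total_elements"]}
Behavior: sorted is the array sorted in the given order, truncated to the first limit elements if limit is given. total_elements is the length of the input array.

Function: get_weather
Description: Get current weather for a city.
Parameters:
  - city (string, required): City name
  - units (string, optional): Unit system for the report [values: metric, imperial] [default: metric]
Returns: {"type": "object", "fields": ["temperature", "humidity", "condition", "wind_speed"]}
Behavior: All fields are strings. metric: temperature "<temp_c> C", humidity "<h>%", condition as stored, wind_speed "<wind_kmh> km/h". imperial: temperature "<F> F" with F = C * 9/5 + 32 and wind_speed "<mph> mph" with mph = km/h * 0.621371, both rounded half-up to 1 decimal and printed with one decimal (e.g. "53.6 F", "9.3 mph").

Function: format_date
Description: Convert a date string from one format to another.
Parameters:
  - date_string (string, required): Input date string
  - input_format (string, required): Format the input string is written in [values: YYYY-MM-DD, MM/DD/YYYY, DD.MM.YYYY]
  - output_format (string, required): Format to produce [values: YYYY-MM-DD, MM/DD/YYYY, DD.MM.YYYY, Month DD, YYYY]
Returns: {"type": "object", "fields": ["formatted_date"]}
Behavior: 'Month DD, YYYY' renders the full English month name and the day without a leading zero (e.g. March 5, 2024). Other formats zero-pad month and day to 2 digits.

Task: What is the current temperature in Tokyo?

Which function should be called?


The task needs a function whose description is: Get current weather for a city.
get_weather


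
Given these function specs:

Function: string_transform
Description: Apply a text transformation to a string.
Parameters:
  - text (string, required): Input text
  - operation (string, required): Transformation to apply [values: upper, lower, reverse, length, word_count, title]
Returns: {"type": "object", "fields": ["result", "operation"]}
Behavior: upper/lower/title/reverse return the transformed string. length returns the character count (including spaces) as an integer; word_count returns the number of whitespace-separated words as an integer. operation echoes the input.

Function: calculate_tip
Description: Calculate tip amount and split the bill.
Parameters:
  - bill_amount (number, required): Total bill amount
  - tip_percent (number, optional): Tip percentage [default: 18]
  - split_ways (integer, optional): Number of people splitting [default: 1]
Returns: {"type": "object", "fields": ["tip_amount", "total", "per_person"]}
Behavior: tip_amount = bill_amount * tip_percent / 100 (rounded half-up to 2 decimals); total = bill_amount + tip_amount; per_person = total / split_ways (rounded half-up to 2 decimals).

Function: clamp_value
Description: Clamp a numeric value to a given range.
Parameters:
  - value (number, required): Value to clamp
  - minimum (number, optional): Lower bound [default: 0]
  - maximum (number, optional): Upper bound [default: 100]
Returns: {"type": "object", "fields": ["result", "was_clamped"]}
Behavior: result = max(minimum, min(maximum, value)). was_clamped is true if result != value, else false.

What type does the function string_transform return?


The string_transform spec declares Returns: {"type": "object", "fields": ["result", "operation"]}
Type:
object


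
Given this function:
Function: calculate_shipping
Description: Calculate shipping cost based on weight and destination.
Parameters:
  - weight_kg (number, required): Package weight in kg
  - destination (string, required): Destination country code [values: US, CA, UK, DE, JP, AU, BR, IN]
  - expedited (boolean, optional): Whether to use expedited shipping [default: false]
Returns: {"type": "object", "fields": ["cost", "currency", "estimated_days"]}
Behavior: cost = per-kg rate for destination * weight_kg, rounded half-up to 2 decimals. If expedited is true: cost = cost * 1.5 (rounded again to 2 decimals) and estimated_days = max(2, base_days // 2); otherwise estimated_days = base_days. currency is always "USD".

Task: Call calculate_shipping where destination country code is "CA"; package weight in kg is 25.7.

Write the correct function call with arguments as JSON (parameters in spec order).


Mapping each described value to its parameter name:
  'Destination country code' -> destination = "CA"
  'Package weight in kg' -> weight_kg = 25.7
calculate_shipping({"weight_kg": 25.7, "destination": "CA"})


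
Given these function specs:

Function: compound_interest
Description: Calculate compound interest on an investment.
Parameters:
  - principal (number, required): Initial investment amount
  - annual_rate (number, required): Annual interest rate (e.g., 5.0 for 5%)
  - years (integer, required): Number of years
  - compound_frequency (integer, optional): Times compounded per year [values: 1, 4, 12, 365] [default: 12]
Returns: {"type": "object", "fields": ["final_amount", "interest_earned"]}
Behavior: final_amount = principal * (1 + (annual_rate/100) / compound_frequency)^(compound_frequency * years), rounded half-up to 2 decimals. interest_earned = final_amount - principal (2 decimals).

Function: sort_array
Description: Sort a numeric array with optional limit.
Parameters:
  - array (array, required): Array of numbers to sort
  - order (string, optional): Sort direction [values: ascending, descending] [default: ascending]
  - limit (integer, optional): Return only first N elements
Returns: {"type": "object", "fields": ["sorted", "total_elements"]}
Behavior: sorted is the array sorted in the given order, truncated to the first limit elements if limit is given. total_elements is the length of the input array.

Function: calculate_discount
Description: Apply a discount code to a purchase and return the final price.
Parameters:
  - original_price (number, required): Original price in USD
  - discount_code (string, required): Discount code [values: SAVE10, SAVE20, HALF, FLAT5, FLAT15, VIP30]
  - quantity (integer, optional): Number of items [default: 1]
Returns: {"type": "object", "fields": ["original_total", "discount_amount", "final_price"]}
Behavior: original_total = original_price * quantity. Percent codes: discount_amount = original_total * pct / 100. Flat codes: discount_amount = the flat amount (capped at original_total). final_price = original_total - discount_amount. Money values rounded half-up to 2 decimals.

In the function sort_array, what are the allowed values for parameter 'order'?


The sort_array spec declares:
  - order (string, optional): Sort direction [values: ascending, descending] [default: ascending]
Allowed values:
ascending, descending


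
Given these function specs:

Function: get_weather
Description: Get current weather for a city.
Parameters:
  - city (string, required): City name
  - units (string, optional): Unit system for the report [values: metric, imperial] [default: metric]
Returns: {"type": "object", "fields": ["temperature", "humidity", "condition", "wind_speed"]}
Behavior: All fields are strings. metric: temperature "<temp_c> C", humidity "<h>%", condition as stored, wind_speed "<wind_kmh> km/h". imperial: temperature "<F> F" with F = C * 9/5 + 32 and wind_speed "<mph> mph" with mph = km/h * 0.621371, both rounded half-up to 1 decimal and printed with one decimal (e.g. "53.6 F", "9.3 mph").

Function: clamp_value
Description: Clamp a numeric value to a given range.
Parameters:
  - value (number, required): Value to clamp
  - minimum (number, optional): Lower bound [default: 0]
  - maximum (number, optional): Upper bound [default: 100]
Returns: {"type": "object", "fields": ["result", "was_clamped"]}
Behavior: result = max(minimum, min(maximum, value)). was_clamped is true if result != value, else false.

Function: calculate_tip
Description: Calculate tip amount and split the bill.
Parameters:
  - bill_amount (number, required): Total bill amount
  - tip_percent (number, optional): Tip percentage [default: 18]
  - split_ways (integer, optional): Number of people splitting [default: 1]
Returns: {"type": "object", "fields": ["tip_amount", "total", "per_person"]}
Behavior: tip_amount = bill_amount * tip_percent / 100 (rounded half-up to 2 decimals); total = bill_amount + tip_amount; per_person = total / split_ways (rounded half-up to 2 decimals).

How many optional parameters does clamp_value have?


Parameters of clamp_value: value (required), minimum (optional), maximum (optional)
Optional count:
2


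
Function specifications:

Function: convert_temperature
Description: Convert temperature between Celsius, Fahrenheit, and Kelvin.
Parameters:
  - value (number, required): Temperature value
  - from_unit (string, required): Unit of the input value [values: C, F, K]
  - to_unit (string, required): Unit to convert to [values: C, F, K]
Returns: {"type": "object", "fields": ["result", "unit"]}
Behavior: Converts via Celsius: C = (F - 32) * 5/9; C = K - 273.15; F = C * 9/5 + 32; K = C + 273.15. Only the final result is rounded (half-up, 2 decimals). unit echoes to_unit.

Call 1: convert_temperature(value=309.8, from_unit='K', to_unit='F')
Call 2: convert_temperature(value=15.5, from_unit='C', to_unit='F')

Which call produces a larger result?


Call 1:
  To C: 309.8 - 273.15 = 36.65
  To F: 36.65 * 9/5 + 32 = 97.97
  Round to 2 decimals: 97.97
  -> 97.97 F
Call 2:
  Input already in C: 15.5
  To F: 15.5 * 9/5 + 32 = 59.9
  Round to 2 decimals: 59.9
  -> 59.9 F
Call 1 (97.97 F)


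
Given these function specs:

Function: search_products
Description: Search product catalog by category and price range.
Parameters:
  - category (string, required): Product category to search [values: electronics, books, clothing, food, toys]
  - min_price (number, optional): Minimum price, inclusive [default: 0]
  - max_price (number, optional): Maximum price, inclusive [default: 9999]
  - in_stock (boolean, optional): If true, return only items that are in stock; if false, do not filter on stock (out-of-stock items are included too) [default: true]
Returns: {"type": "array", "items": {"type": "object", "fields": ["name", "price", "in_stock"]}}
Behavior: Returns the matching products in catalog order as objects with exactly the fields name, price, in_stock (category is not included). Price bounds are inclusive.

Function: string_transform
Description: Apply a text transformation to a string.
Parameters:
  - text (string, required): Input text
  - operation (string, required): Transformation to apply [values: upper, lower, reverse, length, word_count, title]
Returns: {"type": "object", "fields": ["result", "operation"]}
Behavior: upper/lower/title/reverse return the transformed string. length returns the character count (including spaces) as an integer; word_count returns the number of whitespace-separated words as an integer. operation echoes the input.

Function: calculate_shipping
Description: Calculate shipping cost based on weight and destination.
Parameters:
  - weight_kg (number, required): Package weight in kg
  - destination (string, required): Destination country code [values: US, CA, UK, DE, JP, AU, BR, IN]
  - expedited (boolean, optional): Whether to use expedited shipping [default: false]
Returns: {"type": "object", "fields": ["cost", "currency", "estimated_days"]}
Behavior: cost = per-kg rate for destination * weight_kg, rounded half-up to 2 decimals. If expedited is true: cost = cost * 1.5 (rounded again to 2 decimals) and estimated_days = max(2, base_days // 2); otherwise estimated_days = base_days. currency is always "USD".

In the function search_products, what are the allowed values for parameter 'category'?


The search_products spec declares:
  - category (string, required): Product category to search [values: electronics, books, clothing, food, toys]
Allowed values:
electronics, books, clothing, food, toys


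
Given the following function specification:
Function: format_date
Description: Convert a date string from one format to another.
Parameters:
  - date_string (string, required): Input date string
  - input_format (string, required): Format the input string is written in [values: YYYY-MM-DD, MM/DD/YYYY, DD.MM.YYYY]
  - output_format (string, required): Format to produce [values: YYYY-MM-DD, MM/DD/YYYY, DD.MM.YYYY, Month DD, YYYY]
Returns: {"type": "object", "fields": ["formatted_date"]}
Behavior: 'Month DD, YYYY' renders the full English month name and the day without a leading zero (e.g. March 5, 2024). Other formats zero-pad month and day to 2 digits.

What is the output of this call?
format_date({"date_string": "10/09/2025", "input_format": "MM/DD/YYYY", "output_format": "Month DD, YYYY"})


Parse '10/09/2025' as MM/DD/YYYY: year=2025, month=10, day=9
Month 10 = October
Render as Month DD, YYYY: October 9, 2025
Output:
{"formatted_date": "October 9, 2025"}


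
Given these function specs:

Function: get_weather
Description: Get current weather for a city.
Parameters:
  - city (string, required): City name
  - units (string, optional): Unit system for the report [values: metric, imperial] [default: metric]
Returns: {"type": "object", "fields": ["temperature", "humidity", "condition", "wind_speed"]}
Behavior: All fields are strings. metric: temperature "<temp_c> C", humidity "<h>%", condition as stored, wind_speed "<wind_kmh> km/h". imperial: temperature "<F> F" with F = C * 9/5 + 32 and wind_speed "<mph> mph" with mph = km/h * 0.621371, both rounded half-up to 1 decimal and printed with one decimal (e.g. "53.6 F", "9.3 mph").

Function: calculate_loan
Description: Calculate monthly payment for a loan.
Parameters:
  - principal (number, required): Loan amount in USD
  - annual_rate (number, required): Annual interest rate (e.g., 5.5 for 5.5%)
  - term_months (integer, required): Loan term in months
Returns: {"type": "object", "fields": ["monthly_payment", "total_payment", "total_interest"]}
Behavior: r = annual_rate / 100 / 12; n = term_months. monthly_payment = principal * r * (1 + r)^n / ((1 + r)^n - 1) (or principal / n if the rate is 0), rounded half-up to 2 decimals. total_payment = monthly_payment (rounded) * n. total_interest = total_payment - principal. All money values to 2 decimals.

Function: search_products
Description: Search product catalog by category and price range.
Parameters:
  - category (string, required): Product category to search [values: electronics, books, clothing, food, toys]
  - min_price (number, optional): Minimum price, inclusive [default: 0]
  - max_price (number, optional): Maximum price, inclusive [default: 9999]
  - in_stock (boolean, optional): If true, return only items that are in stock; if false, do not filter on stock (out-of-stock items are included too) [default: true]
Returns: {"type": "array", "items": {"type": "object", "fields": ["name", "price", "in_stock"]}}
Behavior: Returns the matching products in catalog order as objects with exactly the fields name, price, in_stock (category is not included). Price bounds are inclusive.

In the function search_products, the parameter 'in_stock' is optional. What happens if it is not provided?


The search_products spec declares:
  - in_stock (boolean, optional): If true, return only items that are in stock; if false, do not filter on stock (out-of-stock items are included too) [default: true]
It defaults to true


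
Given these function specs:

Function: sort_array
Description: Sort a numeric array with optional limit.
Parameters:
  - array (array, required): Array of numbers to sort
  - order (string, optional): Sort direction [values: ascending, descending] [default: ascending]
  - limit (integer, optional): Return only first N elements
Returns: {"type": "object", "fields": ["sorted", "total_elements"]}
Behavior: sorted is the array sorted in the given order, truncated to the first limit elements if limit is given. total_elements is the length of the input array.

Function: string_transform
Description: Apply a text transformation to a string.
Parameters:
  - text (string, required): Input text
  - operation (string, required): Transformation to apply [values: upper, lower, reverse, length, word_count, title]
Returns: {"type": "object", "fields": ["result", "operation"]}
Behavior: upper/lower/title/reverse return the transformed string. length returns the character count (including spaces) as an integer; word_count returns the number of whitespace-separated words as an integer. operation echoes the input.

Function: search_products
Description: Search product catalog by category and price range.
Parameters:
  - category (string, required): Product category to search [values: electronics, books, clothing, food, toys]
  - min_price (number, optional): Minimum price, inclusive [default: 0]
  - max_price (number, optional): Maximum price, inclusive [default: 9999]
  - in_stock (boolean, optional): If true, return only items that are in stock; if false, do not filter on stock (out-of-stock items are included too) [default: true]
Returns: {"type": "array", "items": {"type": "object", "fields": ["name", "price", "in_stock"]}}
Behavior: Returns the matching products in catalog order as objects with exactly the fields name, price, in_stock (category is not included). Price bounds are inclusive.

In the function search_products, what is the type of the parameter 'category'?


The search_products spec declares:
  - category (string, required): Product category to search [values: electronics, books, clothing, food, toys]
Type:
string


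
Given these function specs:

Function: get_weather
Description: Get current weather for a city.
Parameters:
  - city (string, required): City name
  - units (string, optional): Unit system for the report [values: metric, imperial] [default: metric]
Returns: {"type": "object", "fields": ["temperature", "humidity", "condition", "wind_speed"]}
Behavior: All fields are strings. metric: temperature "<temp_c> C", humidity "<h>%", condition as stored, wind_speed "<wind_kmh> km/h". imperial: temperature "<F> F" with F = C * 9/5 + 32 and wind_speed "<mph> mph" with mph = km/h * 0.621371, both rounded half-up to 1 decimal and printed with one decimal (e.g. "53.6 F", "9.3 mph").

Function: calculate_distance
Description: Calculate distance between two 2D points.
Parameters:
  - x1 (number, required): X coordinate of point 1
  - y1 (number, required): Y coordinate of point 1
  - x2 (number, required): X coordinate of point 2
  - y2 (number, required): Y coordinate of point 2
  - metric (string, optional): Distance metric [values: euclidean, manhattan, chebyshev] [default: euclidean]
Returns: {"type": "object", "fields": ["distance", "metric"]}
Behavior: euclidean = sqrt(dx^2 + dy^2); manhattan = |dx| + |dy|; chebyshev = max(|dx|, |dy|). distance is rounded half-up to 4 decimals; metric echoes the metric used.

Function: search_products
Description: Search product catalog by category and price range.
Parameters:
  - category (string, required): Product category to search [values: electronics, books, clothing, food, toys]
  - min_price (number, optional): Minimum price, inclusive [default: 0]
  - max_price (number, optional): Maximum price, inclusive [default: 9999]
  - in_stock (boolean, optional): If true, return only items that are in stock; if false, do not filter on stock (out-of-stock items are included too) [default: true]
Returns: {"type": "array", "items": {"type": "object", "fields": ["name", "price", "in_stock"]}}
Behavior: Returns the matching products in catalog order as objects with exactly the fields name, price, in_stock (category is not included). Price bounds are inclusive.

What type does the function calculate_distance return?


The calculate_distance spec declares Returns: {"type": "object", "fields": ["distance", "metric"]}
Type:
object


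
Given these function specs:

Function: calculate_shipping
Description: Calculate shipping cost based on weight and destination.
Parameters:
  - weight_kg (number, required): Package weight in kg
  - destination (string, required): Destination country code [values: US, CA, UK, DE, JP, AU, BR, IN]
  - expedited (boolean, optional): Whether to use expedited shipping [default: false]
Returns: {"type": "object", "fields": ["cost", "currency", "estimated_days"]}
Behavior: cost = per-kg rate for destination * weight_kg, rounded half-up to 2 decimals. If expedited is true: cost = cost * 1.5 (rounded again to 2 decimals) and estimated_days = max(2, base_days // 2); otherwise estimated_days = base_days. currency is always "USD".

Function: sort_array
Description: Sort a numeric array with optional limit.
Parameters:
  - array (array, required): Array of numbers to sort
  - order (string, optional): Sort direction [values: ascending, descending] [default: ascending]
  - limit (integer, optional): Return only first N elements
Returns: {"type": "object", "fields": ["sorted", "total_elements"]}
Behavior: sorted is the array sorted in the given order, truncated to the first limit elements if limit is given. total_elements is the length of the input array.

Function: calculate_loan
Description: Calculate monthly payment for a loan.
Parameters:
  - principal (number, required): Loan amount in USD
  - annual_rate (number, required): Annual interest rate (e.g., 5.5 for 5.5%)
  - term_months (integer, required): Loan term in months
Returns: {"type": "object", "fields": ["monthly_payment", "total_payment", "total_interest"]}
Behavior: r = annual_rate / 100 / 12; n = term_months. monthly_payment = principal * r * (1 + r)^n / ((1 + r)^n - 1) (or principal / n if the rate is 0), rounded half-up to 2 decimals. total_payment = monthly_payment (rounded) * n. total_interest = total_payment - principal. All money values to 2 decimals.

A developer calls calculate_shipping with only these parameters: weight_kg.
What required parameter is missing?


Required parameters: weight_kg, destination
Provided: weight_kg
Missing: destination
destination


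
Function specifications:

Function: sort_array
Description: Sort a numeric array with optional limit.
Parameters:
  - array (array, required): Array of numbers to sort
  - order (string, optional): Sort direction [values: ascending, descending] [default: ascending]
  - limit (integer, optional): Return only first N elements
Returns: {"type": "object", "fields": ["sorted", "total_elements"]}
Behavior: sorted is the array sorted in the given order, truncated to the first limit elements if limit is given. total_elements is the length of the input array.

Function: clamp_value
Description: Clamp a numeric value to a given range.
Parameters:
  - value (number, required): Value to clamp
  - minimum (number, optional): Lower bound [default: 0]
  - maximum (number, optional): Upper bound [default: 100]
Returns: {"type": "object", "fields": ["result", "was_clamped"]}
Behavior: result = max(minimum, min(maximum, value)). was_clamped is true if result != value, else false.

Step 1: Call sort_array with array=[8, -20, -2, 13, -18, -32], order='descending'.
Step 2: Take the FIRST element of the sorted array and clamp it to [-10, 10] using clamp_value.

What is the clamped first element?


Step 1: sort_array(order=descending)
  sorted: [13, 8, -2, -18, -20, -32]
  -> first element = 13
Step 2: clamp_value(value=13, minimum=-10, maximum=10)
  result = max(-10, min(10, 13)) = max(-10, 10) = 10
  was_clamped = (10 != 13) = true
  -> result = 10
10


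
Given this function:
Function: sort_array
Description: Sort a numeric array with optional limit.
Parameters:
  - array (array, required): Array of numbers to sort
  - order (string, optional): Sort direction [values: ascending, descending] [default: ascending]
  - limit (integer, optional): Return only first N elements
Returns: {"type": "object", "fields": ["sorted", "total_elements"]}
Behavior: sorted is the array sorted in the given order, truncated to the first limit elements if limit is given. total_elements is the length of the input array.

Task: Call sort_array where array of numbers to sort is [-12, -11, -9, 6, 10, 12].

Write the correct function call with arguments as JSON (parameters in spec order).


Mapping each described value to its parameter name:
  'Array of numbers to sort' -> array = [-12, -11, -9, 6, 10, 12]
sort_array({"array": [-12, -11, -9, 6, 10, 12]})


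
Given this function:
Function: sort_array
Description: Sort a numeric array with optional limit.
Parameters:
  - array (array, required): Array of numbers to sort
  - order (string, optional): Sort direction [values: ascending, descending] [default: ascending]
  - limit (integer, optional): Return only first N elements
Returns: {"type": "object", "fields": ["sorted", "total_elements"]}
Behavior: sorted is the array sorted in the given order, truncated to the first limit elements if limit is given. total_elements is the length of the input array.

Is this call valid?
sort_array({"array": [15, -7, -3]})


Checking all required parameters present and types match... All valid.
Valid


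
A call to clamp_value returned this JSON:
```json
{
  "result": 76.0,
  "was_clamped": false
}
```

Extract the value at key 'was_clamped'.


false


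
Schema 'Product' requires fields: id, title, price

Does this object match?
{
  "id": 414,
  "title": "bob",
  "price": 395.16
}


Checking required fields... All present.
Valid - all required fields present


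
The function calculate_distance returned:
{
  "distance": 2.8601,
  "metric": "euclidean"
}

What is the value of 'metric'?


euclidean


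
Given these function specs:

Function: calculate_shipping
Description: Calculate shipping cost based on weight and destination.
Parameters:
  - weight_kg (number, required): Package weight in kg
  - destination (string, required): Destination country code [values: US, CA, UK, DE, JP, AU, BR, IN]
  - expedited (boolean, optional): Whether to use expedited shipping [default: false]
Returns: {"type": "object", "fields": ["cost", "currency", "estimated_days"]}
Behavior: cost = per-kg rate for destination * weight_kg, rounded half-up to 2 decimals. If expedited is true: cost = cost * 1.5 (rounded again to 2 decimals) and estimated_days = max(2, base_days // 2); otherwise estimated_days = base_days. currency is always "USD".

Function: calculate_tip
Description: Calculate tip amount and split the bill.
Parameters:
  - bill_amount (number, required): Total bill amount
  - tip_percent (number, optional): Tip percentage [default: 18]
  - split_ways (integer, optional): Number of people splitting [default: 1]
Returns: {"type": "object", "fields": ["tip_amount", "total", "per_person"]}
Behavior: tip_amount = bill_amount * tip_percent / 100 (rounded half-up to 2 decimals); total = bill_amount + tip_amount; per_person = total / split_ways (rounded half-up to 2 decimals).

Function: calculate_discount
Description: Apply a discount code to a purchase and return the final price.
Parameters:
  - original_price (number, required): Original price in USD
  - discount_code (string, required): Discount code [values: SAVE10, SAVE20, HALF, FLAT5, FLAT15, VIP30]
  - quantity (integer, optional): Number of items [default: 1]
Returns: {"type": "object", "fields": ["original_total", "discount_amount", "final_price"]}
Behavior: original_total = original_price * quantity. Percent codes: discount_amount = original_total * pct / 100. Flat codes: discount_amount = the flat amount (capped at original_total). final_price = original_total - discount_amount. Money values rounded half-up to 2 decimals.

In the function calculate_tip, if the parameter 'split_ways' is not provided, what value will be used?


The calculate_tip spec declares:
  - split_ways (integer, optional): Number of people splitting [default: 1]
Default:
1


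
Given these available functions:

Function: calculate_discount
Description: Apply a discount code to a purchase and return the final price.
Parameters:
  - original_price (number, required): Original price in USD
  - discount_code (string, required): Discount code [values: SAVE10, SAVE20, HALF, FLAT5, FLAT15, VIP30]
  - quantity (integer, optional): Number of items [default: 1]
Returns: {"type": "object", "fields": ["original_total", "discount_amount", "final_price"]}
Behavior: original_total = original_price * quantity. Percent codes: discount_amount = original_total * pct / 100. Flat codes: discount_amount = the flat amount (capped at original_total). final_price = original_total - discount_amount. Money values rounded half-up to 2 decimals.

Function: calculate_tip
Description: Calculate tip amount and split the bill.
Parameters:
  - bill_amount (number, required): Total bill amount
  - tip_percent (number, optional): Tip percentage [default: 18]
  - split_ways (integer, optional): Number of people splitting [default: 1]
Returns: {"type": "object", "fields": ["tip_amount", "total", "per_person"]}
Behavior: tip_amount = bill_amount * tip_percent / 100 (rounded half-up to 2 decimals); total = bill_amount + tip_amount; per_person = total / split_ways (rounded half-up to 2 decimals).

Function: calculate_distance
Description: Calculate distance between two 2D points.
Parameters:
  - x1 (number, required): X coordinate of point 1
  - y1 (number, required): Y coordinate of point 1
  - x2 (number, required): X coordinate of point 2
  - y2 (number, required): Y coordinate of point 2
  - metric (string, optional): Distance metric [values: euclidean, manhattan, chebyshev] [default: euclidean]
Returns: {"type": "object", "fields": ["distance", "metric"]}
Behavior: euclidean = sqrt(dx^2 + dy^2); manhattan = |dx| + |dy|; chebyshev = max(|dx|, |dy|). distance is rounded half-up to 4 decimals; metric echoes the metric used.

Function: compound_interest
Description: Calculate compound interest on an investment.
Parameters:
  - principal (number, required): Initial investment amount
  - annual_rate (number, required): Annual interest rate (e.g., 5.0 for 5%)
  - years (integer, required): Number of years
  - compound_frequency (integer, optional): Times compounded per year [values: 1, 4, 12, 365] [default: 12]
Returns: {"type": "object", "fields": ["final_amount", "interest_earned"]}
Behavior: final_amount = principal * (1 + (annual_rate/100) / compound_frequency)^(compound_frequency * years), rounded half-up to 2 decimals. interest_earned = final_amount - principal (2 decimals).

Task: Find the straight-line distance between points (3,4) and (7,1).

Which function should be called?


The task needs a function whose description is: Calculate distance between two 2D points.
calculate_distance


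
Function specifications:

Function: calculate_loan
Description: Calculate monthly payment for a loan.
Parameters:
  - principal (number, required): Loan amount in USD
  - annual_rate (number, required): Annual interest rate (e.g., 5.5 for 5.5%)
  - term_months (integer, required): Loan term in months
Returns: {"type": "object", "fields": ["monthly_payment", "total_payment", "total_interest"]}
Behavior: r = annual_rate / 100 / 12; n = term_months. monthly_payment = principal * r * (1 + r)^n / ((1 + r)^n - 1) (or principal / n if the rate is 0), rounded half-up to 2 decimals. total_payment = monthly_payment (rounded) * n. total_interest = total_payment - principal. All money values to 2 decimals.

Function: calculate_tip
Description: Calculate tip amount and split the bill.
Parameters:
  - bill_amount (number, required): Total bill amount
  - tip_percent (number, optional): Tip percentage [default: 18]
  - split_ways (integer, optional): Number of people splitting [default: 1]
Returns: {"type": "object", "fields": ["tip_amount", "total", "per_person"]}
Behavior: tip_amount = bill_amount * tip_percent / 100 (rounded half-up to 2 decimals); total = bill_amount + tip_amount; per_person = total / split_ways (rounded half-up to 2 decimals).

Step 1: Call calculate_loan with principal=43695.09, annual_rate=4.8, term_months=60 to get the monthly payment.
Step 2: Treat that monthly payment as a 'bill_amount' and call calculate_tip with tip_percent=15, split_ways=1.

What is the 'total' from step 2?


Step 1: calculate_loan(principal=43695.09, annual_rate=4.8, term_months=60)
  r = 4.8 / 100 / 12 = 0.004 (keep full precision)
  (1 + r)^60 = 1.27064072
  monthly_payment = 43695.09 * 0.004 * 1.27064072 / (1.27064072 - 1) = 820.582517 -> 820.58
  total_payment = 820.58 * 60 = 49234.80
  total_interest = 49234.80 - 43695.09 = 5539.71
  -> monthly_payment = 820.58
Step 2: calculate_tip(bill_amount=820.58, tip_percent=15, split_ways=1)
  tip_amount = 820.58 * 15/100 = 123.087 -> 123.09
  total = 820.58 + 123.09 = 943.67
  per_person = 943.67 / 1 = 943.67 -> 943.67
  -> total = 943.67
$943.67


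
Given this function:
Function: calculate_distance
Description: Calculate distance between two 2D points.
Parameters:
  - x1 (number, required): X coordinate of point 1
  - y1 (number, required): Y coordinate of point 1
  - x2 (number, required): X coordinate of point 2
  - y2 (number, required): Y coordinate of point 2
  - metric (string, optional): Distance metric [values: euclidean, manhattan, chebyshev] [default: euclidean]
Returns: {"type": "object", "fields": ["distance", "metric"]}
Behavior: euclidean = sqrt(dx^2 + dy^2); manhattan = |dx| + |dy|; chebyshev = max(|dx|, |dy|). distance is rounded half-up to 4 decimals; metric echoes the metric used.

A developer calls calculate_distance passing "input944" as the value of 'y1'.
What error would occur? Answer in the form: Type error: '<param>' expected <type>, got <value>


Spec: 'y1' is declared as number; "input944" is a string.
Type error: 'y1' expected number, got "input944"


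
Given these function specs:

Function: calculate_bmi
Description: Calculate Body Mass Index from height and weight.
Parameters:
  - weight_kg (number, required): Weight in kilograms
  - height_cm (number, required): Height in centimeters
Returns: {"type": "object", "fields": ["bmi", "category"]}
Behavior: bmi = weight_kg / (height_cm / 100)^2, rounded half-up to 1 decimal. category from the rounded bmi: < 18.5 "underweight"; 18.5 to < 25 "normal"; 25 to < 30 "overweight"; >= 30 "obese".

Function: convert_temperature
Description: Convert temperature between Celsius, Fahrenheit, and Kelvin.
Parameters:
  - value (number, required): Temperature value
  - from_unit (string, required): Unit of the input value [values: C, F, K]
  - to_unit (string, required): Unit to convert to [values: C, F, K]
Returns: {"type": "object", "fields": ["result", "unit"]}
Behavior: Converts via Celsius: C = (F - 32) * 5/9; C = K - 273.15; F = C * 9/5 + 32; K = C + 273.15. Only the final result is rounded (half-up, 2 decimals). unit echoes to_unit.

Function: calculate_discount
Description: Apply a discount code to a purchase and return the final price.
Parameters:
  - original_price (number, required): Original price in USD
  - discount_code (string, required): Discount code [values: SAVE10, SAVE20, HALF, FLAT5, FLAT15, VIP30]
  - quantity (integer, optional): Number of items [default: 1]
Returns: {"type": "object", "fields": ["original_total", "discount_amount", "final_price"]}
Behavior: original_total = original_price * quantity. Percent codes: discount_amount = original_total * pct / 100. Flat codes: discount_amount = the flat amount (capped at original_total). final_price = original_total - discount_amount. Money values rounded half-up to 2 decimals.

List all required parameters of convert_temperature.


Parameters of convert_temperature and their required/optional flag:
  value: required
  from_unit: required
  to_unit: required
from_unit, to_unit, value


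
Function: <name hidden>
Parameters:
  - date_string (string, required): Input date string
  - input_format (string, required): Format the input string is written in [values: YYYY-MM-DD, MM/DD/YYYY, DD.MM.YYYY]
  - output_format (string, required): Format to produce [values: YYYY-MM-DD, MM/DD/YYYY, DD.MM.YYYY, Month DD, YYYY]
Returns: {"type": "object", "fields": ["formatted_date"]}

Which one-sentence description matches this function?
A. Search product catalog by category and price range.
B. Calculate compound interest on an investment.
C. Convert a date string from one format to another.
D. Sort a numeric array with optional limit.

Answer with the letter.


Parameters date_string, input_format, output_format and return ["formatted_date"] fit: Convert a date string from one format to another.
C


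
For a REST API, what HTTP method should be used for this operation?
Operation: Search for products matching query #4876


GET = read, POST = create, PUT = update/replace, DELETE = remove
This operation is a read.
GET


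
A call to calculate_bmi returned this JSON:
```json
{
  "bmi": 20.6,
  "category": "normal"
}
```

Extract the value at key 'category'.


normal


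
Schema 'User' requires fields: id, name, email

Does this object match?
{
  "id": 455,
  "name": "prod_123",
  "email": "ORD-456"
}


Checking required fields... All present.
Valid - all required fields present


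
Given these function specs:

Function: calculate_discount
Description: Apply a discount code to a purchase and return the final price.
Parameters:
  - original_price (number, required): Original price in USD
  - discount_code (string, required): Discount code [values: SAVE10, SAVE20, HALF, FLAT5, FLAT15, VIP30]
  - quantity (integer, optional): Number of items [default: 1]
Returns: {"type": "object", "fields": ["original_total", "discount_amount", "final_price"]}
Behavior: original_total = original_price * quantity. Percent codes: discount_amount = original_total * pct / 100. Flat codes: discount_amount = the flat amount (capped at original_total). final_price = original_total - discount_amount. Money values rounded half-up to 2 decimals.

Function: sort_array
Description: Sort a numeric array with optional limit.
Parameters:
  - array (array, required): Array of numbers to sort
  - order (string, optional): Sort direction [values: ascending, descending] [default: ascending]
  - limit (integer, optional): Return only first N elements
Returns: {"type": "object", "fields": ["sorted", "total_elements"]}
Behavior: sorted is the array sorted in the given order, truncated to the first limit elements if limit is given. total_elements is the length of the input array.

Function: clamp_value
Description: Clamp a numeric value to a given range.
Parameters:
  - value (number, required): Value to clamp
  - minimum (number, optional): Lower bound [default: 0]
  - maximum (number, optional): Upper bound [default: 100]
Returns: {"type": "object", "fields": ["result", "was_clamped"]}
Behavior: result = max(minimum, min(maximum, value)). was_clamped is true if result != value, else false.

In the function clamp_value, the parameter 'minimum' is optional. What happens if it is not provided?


The clamp_value spec declares:
  - minimum (number, optional): Lower bound [default: 0]
It defaults to 0
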